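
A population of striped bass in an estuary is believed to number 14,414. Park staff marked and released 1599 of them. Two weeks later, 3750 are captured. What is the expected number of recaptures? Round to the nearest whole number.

expected recaptures ≈ 416

The marked fraction of the population is 1599/14414, so in a sample of 3750 expect C·(M/N) marked.
E[R] = 1599 × 3750 / 14414 = 5996250 / 14414 ≈ 416.0 → 416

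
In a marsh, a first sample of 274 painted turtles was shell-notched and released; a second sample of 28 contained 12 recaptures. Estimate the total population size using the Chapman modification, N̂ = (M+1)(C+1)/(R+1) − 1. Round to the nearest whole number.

N̂ = (274+1)(28+1)/(12+1) − 1 = 275·29/13 − 1
= 7975/13 − 1 ≈ 613.46 − 1 ≈ 612.46 → 612

N ≈ 612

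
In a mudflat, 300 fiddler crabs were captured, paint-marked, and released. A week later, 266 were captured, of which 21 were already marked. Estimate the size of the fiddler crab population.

N = 3800

Lincoln-Petersen assumes M/N = R/C, so N = M·C / R.
N = (300 × 266) / 21 = 79800 / 21 = 3800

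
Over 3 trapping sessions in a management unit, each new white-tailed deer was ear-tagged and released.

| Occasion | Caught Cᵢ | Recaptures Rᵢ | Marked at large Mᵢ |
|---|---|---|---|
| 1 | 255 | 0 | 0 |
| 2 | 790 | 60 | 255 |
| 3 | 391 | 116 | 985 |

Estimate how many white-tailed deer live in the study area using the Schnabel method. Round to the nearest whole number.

Σ MᵢCᵢ = 0·255 + 255·790 + 985·391 = 0 + 201450 + 385135 = 586585
Σ Rᵢ = 0 + 60 + 116 = 176
N̂ = 586585 / 176 ≈ 3332.9 → 3333

N ≈ 3333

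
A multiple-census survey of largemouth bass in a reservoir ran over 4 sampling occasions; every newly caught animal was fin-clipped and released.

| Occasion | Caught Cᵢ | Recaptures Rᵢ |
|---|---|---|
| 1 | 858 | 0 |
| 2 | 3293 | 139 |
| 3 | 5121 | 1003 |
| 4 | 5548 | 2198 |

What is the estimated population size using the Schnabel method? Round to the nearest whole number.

Marked at large before each occasion: Mᵢ = Σⱼ<ᵢ (Cⱼ − Rⱼ) → M1=0, M2=858, M3=4012, M4=8130
Σ MᵢCᵢ = 0·858 + 858·3293 + 4012·5121 + 8130·5548 = 0 + 2825394 + 20545452 + 45105240 = 68476086
Σ Rᵢ = 0 + 139 + 1003 + 2198 = 3340
N̂ = 68476086 / 3340 ≈ 20501.8 → 20502

N ≈ 20,502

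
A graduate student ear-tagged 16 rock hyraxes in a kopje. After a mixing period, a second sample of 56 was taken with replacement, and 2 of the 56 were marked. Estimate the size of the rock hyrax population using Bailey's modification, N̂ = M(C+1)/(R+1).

N = 304

N̂ = 16·(56+1)/(2+1) = 16·57/3 = 912/3 = 304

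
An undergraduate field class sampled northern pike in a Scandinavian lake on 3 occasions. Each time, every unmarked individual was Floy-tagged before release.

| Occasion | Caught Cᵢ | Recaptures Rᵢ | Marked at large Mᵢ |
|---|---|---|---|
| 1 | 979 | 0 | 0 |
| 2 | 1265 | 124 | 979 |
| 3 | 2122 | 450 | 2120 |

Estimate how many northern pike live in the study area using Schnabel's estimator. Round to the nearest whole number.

Σ MᵢCᵢ = 0·979 + 979·1265 + 2120·2122 = 0 + 1238435 + 4498640 = 5737075
Σ Rᵢ = 0 + 124 + 450 = 574
N̂ = 5737075 / 574 ≈ 9994.9 → 9995

N ≈ 9995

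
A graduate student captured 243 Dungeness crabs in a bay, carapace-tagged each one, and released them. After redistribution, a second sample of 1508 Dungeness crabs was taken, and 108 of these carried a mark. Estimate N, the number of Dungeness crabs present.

N = 3393

If marked individuals mix randomly, R/C ≈ M/N, giving N ≈ M·C/R.
N = (243 × 1508) / 108 = 366444 / 108 = 3393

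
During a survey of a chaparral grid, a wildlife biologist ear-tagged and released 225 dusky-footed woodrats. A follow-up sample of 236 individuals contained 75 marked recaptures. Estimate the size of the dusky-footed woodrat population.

N = 708

The marked fraction in the recapture sample should equal the marked fraction in the population: 75/236 = 225/N.
N = (225 × 236) / 75 = 53100 / 75 = 708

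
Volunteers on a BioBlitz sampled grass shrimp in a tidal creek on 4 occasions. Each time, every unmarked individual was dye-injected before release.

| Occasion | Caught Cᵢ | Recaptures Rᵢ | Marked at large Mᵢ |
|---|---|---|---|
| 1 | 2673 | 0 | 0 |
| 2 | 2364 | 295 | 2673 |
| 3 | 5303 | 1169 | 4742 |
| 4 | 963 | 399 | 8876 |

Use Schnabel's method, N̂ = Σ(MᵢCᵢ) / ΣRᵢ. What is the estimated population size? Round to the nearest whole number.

N ≈ 21,478

Σ MᵢCᵢ = 0·2673 + 2673·2364 + 4742·5303 + 8876·963 = 0 + 6318972 + 25146826 + 8547588 = 40013386
Σ Rᵢ = 0 + 295 + 1169 + 399 = 1863
N̂ = 40013386 / 1863 ≈ 21477.9 → 21478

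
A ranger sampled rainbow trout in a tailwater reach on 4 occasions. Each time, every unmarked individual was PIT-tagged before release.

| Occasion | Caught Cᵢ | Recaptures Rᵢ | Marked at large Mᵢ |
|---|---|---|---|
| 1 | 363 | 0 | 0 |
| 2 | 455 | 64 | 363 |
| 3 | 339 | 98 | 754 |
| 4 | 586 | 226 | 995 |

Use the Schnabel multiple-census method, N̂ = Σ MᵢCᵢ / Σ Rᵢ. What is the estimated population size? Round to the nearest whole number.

Σ MᵢCᵢ = 0·363 + 363·455 + 754·339 + 995·586 = 0 + 165165 + 255606 + 583070 = 1003841
Σ Rᵢ = 0 + 64 + 98 + 226 = 388
N̂ = 1003841 / 388 ≈ 2587.2 → 2587

N ≈ 2587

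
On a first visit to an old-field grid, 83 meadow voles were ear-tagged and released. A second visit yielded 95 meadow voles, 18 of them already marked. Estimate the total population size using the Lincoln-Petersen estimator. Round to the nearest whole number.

N ≈ 438

If marked individuals mix randomly, R/C ≈ M/N, giving N ≈ M·C/R.
N = (83 × 95) / 18 = 7885 / 18 ≈ 438.1 → 438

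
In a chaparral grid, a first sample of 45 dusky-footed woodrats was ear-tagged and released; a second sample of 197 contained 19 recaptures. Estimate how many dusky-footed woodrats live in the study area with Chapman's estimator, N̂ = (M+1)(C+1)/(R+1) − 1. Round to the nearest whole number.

N ≈ 454

N̂ = (45+1)(197+1)/(19+1) − 1 = 46·198/20 − 1
= 9108/20 − 1 ≈ 455.4 − 1 ≈ 454.4 → 454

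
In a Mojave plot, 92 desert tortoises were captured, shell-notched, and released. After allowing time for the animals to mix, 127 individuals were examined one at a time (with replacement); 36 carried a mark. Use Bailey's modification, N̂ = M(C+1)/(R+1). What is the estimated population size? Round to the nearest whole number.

N ≈ 318

N̂ = 92·(127+1)/(36+1) = 92·128/37 = 11776/37 ≈ 318.3 → 318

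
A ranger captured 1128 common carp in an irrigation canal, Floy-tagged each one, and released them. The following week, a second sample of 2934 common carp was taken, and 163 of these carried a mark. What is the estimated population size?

The marked fraction in the recapture sample should equal the marked fraction in the population: 163/2934 = 1128/N.
N = (1128 × 2934) / 163 = 3309552 / 163 = 20304

N = 20,304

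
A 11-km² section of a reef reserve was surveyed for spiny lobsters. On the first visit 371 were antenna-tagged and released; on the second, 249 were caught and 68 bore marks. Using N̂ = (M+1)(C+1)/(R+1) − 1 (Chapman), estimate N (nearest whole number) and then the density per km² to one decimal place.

density ≈ 122.5 spiny lobsters per km²

N̂ = 372·250/69 − 1 = 93000/69 − 1 ≈ 1346.8 → 1347
Density = N̂ / area = 1347 / 11 ≈ 122.45 → 122.5 per km²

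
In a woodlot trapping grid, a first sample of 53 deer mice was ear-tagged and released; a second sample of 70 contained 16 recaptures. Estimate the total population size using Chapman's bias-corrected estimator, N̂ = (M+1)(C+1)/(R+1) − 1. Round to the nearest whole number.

N̂ = (53+1)(70+1)/(16+1) − 1 = 54·71/17 − 1
= 3834/17 − 1 ≈ 225.5 − 1 ≈ 224.5 → 225

N ≈ 225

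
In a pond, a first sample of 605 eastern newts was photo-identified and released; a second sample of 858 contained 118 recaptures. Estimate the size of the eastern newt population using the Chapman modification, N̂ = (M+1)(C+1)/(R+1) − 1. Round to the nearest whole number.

N ≈ 4373

N̂ = (605+1)(858+1)/(118+1) − 1 = 606·859/119 − 1
= 520554/119 − 1 ≈ 4374.4 − 1 ≈ 4373.4 → 4373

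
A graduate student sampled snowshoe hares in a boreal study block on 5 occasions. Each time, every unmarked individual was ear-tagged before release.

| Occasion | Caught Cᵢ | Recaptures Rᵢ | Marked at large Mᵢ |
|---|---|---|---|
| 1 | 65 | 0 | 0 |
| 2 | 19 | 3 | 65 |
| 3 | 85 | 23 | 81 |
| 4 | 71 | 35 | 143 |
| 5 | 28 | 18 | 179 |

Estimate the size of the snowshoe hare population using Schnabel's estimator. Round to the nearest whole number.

N ≈ 295

Σ MᵢCᵢ = 0·65 + 65·19 + 81·85 + 143·71 + 179·28 = 0 + 1235 + 6885 + 10153 + 5012 = 23285
Σ Rᵢ = 0 + 3 + 23 + 35 + 18 = 79
N̂ = 23285 / 79 ≈ 294.7 → 295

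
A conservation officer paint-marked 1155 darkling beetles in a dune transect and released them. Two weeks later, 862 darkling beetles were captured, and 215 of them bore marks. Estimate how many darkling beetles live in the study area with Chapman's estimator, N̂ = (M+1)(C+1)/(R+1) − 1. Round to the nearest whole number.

N̂ = (1155+1)(862+1)/(215+1) − 1 = 1156·863/216 − 1
= 997628/216 − 1 ≈ 4618.6 − 1 ≈ 4617.6 → 4618

N ≈ 4618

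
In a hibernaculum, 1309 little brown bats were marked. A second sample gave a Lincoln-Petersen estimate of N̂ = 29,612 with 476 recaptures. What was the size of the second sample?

From N = M·C/R: C = N·R / M = 29612·476 / 1309 = 14095312 / 1309 = 10768.

C = 10768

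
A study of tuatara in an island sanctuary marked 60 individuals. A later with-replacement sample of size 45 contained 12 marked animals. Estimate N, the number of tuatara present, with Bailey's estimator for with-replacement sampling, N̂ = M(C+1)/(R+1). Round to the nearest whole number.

N ≈ 212

N̂ = 60·(45+1)/(12+1) = 60·46/13 = 2760/13 ≈ 212.3 → 212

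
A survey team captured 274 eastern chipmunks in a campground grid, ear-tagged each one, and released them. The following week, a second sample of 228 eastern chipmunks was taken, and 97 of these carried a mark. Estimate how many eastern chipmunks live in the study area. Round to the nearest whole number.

N ≈ 644

If marked individuals mix randomly, R/C ≈ M/N, giving N ≈ M·C/R.
N = (274 × 228) / 97 = 62472 / 97 ≈ 644.0 → 644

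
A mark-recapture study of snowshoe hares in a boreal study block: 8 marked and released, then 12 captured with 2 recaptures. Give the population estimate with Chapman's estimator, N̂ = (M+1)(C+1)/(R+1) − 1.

N = 38

N̂ = (8+1)(12+1)/(2+1) − 1 = 9·13/3 − 1
= 117/3 − 1 = 39 − 1 = 38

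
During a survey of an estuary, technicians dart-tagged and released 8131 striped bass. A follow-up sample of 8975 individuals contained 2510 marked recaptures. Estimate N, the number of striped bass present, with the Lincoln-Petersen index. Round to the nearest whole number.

N ≈ 29,074

The marked fraction in the recapture sample should equal the marked fraction in the population: 2510/8975 = 8131/N.
N = (8131 × 8975) / 2510 = 72975725 / 2510 ≈ 29074.0 → 29074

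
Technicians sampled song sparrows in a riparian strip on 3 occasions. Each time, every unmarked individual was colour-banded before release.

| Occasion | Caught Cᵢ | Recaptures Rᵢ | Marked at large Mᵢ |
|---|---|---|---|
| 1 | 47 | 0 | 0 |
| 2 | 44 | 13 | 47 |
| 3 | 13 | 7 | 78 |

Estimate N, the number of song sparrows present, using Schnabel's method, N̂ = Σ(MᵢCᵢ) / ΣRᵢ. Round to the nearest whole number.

N ≈ 154

Σ MᵢCᵢ = 0·47 + 47·44 + 78·13 = 0 + 2068 + 1014 = 3082
Σ Rᵢ = 0 + 13 + 7 = 20
N̂ = 3082 / 20 ≈ 154.1 → 154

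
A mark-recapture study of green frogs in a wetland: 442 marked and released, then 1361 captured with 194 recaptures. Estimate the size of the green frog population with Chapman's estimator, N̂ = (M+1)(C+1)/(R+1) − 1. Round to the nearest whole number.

N ≈ 3093

N̂ = (442+1)(1361+1)/(194+1) − 1 = 443·1362/195 − 1
= 603366/195 − 1 ≈ 3094.2 − 1 ≈ 3093.2 → 3093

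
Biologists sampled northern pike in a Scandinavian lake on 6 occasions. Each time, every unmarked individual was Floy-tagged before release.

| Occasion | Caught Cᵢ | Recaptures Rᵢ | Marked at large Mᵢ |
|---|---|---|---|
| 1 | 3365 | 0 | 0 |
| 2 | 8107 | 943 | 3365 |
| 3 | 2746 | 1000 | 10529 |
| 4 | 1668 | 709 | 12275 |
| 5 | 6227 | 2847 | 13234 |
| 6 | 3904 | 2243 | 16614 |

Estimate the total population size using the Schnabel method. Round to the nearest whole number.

Σ MᵢCᵢ = 0·3365 + 3365·8107 + 10529·2746 + 12275·1668 + 13234·6227 + 16614·3904 = 0 + 27280055 + 28912634 + 20474700 + 82408118 + 64861056 = 223936563
Σ Rᵢ = 0 + 943 + 1000 + 709 + 2847 + 2243 = 7742
N̂ = 223936563 / 7742 ≈ 28924.9 → 28925

N ≈ 28,925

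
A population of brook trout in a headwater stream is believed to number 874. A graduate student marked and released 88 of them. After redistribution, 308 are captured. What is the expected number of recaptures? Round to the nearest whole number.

expected recaptures ≈ 31

Expected recaptures E[R] = M·C / N.
E[R] = 88 × 308 / 874 = 27104 / 874 ≈ 31.0 → 31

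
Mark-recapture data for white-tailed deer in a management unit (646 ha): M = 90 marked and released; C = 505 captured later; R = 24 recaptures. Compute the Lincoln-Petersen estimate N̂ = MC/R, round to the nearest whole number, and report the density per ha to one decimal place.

N̂ = 90·505/24 = 45450/24 ≈ 1893.8 → 1894
Density = N̂ / area = 1894 / 646 ≈ 2.93 → 2.9 per ha

density ≈ 2.9 white-tailed deer per ha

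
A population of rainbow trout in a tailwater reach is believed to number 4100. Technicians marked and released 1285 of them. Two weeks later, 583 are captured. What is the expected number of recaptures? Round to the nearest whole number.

The marked fraction of the population is 1285/4100, so in a sample of 583 expect C·(M/N) marked.
E[R] = 1285 × 583 / 4100 = 749155 / 4100 ≈ 182.7 → 183

expected recaptures ≈ 183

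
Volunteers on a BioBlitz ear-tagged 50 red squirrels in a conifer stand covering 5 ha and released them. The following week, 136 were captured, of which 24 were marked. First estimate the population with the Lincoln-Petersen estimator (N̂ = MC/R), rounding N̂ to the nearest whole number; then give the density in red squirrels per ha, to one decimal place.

density ≈ 56.6 red squirrels per ha

N̂ = 50·136/24 = 6800/24 ≈ 283.3 → 283
Density = N̂ / area = 283 / 5 ≈ 56.60 → 56.6 per ha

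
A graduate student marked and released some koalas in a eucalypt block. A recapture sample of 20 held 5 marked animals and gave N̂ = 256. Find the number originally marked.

M = 64

From N = M·C/R: M = N·R / C = 256·5 / 20 = 1280 / 20 = 64.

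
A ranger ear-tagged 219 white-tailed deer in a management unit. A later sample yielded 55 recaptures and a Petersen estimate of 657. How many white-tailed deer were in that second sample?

C = 165

From N = M·C/R: C = N·R / M = 657·55 / 219 = 36135 / 219 = 165.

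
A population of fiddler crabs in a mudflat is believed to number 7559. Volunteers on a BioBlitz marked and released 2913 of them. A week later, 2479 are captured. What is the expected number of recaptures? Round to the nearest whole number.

expected recaptures ≈ 955

Expected recaptures E[R] = M·C / N.
E[R] = 2913 × 2479 / 7559 = 7221327 / 7559 ≈ 955.3 → 955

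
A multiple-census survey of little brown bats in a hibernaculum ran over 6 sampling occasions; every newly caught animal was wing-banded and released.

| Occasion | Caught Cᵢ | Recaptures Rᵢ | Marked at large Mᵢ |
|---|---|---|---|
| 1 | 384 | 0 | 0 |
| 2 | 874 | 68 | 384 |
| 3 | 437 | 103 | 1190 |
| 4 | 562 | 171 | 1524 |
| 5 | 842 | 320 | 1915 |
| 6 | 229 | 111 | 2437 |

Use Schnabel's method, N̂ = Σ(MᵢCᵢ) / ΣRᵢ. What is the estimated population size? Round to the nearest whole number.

N ≈ 5023

Σ MᵢCᵢ = 0·384 + 384·874 + 1190·437 + 1524·562 + 1915·842 + 2437·229 = 0 + 335616 + 520030 + 856488 + 1612430 + 558073 = 3882637
Σ Rᵢ = 0 + 68 + 103 + 171 + 320 + 111 = 773
N̂ = 3882637 / 773 ≈ 5022.8 → 5023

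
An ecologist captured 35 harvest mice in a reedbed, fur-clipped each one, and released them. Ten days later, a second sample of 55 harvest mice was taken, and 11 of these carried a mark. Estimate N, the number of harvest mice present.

N = 175

Lincoln-Petersen assumes M/N = R/C, so N = M·C / R.
N = (35 × 55) / 11 = 1925 / 11 = 175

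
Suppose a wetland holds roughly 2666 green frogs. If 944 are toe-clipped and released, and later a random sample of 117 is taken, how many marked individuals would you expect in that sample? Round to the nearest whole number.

The marked fraction of the population is 944/2666, so in a sample of 117 expect C·(M/N) marked.
E[R] = 944 × 117 / 2666 = 110448 / 2666 ≈ 41.4 → 41

expected recaptures ≈ 41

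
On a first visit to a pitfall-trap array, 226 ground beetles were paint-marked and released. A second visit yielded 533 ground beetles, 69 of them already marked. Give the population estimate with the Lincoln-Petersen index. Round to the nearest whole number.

N ≈ 1746

If marked individuals mix randomly, R/C ≈ M/N, giving N ≈ M·C/R.
N = (226 × 533) / 69 = 120458 / 69 ≈ 1745.8 → 1746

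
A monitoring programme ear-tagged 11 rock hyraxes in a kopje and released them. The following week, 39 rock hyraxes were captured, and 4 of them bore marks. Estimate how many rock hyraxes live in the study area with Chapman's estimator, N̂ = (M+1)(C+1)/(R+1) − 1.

N̂ = (11+1)(39+1)/(4+1) − 1 = 12·40/5 − 1
= 480/5 − 1 = 96 − 1 = 95

N = 95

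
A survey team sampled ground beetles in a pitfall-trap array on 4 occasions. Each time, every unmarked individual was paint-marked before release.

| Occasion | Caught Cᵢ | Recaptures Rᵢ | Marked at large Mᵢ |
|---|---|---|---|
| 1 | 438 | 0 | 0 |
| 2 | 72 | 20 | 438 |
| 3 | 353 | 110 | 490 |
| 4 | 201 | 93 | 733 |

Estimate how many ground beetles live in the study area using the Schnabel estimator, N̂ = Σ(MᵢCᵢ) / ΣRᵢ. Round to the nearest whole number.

N ≈ 1578

Σ MᵢCᵢ = 0·438 + 438·72 + 490·353 + 733·201 = 0 + 31536 + 172970 + 147333 = 351839
Σ Rᵢ = 0 + 20 + 110 + 93 = 223
N̂ = 351839 / 223 ≈ 1577.8 → 1578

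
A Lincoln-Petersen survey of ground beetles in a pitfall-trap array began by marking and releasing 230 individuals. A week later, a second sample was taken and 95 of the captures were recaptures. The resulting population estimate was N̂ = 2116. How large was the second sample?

C = 874

From N = M·C/R: C = N·R / M = 2116·95 / 230 = 201020 / 230 = 874.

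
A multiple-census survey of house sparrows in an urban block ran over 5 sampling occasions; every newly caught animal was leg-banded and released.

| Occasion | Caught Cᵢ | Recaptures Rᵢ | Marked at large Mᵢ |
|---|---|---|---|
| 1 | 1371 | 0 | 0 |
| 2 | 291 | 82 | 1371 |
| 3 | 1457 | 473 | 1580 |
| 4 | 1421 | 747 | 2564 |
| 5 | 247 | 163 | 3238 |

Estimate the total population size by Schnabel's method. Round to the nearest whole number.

Σ MᵢCᵢ = 0·1371 + 1371·291 + 1580·1457 + 2564·1421 + 3238·247 = 0 + 398961 + 2302060 + 3643444 + 799786 = 7144251
Σ Rᵢ = 0 + 82 + 473 + 747 + 163 = 1465
N̂ = 7144251 / 1465 ≈ 4876.6 → 4877

N ≈ 4877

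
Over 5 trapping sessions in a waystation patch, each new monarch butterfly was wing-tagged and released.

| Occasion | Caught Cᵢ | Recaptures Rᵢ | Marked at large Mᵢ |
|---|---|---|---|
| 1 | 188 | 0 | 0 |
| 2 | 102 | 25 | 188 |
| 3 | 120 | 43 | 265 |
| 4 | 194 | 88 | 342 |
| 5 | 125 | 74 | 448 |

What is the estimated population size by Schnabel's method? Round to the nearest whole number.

Σ MᵢCᵢ = 0·188 + 188·102 + 265·120 + 342·194 + 448·125 = 0 + 19176 + 31800 + 66348 + 56000 = 173324
Σ Rᵢ = 0 + 25 + 43 + 88 + 74 = 230
N̂ = 173324 / 230 ≈ 753.6 → 754

N ≈ 754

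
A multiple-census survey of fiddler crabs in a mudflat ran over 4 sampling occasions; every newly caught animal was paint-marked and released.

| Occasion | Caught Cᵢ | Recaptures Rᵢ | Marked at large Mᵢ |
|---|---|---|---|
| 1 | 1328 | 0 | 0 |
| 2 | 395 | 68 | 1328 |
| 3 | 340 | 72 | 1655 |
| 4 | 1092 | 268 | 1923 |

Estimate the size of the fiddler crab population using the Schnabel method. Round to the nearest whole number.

Σ MᵢCᵢ = 0·1328 + 1328·395 + 1655·340 + 1923·1092 = 0 + 524560 + 562700 + 2099916 = 3187176
Σ Rᵢ = 0 + 68 + 72 + 268 = 408
N̂ = 3187176 / 408 ≈ 7811.7 → 7812

N ≈ 7812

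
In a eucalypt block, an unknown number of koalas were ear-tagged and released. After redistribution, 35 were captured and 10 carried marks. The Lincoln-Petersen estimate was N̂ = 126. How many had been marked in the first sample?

From N = M·C/R: M = N·R / C = 126·10 / 35 = 1260 / 35 = 36.

M = 36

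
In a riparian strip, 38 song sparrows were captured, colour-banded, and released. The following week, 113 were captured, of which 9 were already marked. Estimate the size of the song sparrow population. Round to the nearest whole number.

N ≈ 477

Lincoln-Petersen assumes M/N = R/C, so N = M·C / R.
N = (38 × 113) / 9 = 4294 / 9 ≈ 477.1 → 477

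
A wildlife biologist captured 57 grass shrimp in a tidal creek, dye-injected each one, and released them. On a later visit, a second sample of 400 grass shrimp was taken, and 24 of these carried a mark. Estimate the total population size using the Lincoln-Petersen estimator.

Lincoln-Petersen assumes M/N = R/C, so N = M·C / R.
N = (57 × 400) / 24 = 22800 / 24 = 950

N = 950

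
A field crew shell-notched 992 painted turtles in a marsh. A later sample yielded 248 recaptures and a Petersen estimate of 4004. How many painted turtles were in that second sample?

C = 1001

From N = M·C/R: C = N·R / M = 4004·248 / 992 = 992992 / 992 = 1001.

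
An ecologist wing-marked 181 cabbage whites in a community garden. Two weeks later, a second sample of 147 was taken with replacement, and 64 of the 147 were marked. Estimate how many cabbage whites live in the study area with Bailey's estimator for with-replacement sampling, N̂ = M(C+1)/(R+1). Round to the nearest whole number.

N̂ = 181·(147+1)/(64+1) = 181·148/65 = 26788/65 ≈ 412.1 → 412

N ≈ 412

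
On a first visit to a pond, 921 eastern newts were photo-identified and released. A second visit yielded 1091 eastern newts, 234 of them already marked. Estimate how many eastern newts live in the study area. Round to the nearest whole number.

If marked individuals mix randomly, R/C ≈ M/N, giving N ≈ M·C/R.
N = (921 × 1091) / 234 = 1004811 / 234 ≈ 4294.1 → 4294

N ≈ 4294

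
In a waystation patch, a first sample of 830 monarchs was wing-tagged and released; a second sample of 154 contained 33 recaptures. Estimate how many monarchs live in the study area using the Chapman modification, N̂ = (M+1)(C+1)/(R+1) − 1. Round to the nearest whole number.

N ≈ 3787

N̂ = (830+1)(154+1)/(33+1) − 1 = 831·155/34 − 1
= 128805/34 − 1 ≈ 3788.4 − 1 ≈ 3787.4 → 3787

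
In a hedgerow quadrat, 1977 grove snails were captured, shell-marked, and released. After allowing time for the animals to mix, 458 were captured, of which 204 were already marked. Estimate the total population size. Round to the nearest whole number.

Lincoln-Petersen assumes M/N = R/C, so N = M·C / R.
N = (1977 × 458) / 204 = 905466 / 204 ≈ 4438.6 → 4439

N ≈ 4439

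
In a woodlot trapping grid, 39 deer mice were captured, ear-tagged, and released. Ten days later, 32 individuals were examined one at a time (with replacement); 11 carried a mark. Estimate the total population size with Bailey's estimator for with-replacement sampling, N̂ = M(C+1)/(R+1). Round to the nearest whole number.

N ≈ 107

N̂ = 39·(32+1)/(11+1) = 39·33/12 = 1287/12 ≈ 107.2 → 107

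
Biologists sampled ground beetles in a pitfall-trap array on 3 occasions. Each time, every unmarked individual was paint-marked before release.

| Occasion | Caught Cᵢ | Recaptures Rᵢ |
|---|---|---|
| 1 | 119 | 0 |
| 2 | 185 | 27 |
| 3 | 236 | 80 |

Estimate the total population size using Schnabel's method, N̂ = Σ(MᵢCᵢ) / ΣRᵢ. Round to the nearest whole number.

N ≈ 817

Marked at large before each occasion: Mᵢ = Σⱼ<ᵢ (Cⱼ − Rⱼ) → M1=0, M2=119, M3=277
Σ MᵢCᵢ = 0·119 + 119·185 + 277·236 = 0 + 22015 + 65372 = 87387
Σ Rᵢ = 0 + 27 + 80 = 107
N̂ = 87387 / 107 ≈ 816.7 → 817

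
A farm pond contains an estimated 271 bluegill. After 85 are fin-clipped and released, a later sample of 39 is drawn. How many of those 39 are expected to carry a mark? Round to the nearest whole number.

The marked fraction of the population is 85/271, so in a sample of 39 expect C·(M/N) marked.
E[R] = 85 × 39 / 271 = 3315 / 271 ≈ 12.2 → 12

expected recaptures ≈ 12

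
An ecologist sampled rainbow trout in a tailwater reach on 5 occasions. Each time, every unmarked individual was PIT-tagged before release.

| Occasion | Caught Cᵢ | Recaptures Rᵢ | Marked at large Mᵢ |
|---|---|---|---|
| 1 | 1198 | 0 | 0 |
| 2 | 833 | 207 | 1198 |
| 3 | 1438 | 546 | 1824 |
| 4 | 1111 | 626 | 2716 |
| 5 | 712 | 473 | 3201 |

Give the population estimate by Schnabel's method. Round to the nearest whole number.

Σ MᵢCᵢ = 0·1198 + 1198·833 + 1824·1438 + 2716·1111 + 3201·712 = 0 + 997934 + 2622912 + 3017476 + 2279112 = 8917434
Σ Rᵢ = 0 + 207 + 546 + 626 + 473 = 1852
N̂ = 8917434 / 1852 ≈ 4815.0 → 4815

N ≈ 4815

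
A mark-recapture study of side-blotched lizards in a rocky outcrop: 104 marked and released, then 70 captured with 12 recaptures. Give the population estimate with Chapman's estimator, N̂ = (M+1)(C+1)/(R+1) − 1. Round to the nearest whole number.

N ≈ 572

N̂ = (104+1)(70+1)/(12+1) − 1 = 105·71/13 − 1
= 7455/13 − 1 ≈ 573.46 − 1 ≈ 572.46 → 572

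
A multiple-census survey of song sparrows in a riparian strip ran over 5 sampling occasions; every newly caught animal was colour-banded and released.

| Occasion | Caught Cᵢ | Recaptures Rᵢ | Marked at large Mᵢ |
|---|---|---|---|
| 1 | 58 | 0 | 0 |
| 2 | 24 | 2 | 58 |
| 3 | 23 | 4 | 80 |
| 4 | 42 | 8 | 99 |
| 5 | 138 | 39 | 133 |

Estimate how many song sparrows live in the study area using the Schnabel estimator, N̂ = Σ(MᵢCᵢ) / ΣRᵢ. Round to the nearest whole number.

Σ MᵢCᵢ = 0·58 + 58·24 + 80·23 + 99·42 + 133·138 = 0 + 1392 + 1840 + 4158 + 18354 = 25744
Σ Rᵢ = 0 + 2 + 4 + 8 + 39 = 53
N̂ = 25744 / 53 ≈ 485.7 → 486

N ≈ 486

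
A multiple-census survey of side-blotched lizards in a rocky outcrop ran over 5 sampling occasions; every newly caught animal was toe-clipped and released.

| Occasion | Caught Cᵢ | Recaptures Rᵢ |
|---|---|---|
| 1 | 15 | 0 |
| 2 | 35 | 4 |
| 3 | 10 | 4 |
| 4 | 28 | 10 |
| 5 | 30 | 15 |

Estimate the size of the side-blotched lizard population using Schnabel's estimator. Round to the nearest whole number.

N ≈ 138

Marked at large before each occasion: Mᵢ = Σⱼ<ᵢ (Cⱼ − Rⱼ) → M1=0, M2=15, M3=46, M4=52, M5=70
Σ MᵢCᵢ = 0·15 + 15·35 + 46·10 + 52·28 + 70·30 = 0 + 525 + 460 + 1456 + 2100 = 4541
Σ Rᵢ = 0 + 4 + 4 + 10 + 15 = 33
N̂ = 4541 / 33 ≈ 137.6 → 138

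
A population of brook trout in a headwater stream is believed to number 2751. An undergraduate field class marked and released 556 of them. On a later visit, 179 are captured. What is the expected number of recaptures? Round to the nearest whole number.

expected recaptures ≈ 36

The marked fraction of the population is 556/2751, so in a sample of 179 expect C·(M/N) marked.
E[R] = 556 × 179 / 2751 = 99524 / 2751 ≈ 36.2 → 36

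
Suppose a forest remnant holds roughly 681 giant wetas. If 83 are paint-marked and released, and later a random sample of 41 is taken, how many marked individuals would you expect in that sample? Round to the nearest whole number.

expected recaptures ≈ 5

Expected recaptures E[R] = M·C / N.
E[R] = 83 × 41 / 681 = 3403 / 681 ≈ 5.0 → 5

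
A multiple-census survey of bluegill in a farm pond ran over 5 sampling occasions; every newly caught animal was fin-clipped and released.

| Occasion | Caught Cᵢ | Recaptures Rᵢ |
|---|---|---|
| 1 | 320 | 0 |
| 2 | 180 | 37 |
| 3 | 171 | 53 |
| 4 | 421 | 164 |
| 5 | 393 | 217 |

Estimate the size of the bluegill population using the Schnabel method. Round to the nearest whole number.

N ≈ 1509

Marked at large before each occasion: Mᵢ = Σⱼ<ᵢ (Cⱼ − Rⱼ) → M1=0, M2=320, M3=463, M4=581, M5=838
Σ MᵢCᵢ = 0·320 + 320·180 + 463·171 + 581·421 + 838·393 = 0 + 57600 + 79173 + 244601 + 329334 = 710708
Σ Rᵢ = 0 + 37 + 53 + 164 + 217 = 471
N̂ = 710708 / 471 ≈ 1508.9 → 1509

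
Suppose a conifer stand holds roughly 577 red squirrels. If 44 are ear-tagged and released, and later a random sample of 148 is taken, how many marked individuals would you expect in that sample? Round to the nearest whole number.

expected recaptures ≈ 11

Expected recaptures E[R] = M·C / N.
E[R] = 44 × 148 / 577 = 6512 / 577 ≈ 11.3 → 11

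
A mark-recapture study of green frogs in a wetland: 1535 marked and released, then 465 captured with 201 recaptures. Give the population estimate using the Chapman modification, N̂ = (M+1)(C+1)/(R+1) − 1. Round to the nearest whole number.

N ≈ 3542

N̂ = (1535+1)(465+1)/(201+1) − 1 = 1536·466/202 − 1
= 715776/202 − 1 ≈ 3543.4 − 1 ≈ 3542.4 → 3542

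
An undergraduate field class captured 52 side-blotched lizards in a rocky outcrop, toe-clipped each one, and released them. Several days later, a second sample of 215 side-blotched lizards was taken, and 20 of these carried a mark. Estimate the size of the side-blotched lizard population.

N = (52 × 215) / 20 = 11180 / 20 = 559

N = 559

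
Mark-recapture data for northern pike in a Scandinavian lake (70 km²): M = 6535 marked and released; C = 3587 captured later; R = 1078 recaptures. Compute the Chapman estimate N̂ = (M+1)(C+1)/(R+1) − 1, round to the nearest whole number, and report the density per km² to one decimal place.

density ≈ 310.5 northern pike per km²

N̂ = 6536·3588/1079 − 1 = 23451168/1079 − 1 ≈ 21733.2 → 21733
Density = N̂ / area = 21733 / 70 ≈ 310.47 → 310.5 per km²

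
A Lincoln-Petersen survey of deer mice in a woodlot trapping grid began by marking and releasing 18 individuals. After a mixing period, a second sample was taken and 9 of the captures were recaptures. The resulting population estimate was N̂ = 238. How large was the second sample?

C = 119

From N = M·C/R: C = N·R / M = 238·9 / 18 = 2142 / 18 = 119.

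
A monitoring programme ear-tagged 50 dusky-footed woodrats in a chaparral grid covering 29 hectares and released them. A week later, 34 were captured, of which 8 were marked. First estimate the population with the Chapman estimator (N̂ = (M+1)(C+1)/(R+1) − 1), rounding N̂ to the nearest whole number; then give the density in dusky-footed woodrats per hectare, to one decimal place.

N̂ = 51·35/9 − 1 = 1785/9 − 1 ≈ 197.3 → 197
Density = N̂ / area = 197 / 29 ≈ 6.79 → 6.8 per hectare

density ≈ 6.8 dusky-footed woodrats per hectare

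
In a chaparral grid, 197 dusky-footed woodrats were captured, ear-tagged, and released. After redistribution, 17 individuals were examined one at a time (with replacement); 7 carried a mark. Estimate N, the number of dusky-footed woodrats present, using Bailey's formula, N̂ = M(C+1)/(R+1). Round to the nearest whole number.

N ≈ 443

N̂ = 197·(17+1)/(7+1) = 197·18/8 = 3546/8 ≈ 443.2 → 443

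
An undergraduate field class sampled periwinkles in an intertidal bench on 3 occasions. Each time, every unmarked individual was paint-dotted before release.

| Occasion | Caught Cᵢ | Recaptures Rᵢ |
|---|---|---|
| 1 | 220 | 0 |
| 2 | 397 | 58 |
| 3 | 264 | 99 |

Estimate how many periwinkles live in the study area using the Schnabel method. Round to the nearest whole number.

Marked at large before each occasion: Mᵢ = Σⱼ<ᵢ (Cⱼ − Rⱼ) → M1=0, M2=220, M3=559
Σ MᵢCᵢ = 0·220 + 220·397 + 559·264 = 0 + 87340 + 147576 = 234916
Σ Rᵢ = 0 + 58 + 99 = 157
N̂ = 234916 / 157 ≈ 1496.3 → 1496

N ≈ 1496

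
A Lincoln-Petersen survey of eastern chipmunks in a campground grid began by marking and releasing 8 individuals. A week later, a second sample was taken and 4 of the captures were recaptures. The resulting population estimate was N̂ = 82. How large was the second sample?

From N = M·C/R: C = N·R / M = 82·4 / 8 = 328 / 8 = 41.

C = 41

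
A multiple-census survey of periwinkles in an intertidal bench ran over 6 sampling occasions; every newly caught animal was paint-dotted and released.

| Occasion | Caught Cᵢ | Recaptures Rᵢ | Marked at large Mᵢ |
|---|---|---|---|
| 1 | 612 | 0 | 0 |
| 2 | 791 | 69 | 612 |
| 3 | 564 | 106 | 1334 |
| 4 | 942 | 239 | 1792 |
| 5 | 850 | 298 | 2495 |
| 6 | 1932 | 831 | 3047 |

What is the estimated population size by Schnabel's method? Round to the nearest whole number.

Σ MᵢCᵢ = 0·612 + 612·791 + 1334·564 + 1792·942 + 2495·850 + 3047·1932 = 0 + 484092 + 752376 + 1688064 + 2120750 + 5886804 = 10932086
Σ Rᵢ = 0 + 69 + 106 + 239 + 298 + 831 = 1543
N̂ = 10932086 / 1543 ≈ 7085.0 → 7085

N ≈ 7085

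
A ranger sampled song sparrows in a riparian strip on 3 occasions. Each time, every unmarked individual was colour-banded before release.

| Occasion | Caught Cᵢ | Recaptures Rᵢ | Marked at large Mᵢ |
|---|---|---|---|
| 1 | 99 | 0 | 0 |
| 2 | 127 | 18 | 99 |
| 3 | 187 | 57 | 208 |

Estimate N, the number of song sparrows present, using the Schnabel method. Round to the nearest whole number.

Σ MᵢCᵢ = 0·99 + 99·127 + 208·187 = 0 + 12573 + 38896 = 51469
Σ Rᵢ = 0 + 18 + 57 = 75
N̂ = 51469 / 75 ≈ 686.3 → 686

N ≈ 686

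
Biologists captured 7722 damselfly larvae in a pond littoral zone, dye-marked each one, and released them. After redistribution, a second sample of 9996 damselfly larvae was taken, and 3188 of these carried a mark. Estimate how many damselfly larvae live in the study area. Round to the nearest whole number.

N ≈ 24,212

Lincoln-Petersen assumes M/N = R/C, so N = M·C / R.
N = (7722 × 9996) / 3188 = 77189112 / 3188 ≈ 24212.4 → 24212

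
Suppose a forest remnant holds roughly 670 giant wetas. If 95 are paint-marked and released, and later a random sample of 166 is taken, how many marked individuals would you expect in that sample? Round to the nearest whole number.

expected recaptures ≈ 24

Expected recaptures E[R] = M·C / N.
E[R] = 95 × 166 / 670 = 15770 / 670 ≈ 23.5 → 24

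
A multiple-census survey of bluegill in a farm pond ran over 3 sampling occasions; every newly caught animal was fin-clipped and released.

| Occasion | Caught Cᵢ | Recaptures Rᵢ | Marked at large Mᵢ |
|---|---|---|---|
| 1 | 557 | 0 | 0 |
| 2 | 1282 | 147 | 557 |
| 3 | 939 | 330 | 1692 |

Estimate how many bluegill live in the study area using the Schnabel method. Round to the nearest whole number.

N ≈ 4828

Σ MᵢCᵢ = 0·557 + 557·1282 + 1692·939 = 0 + 714074 + 1588788 = 2302862
Σ Rᵢ = 0 + 147 + 330 = 477
N̂ = 2302862 / 477 ≈ 4827.8 → 4828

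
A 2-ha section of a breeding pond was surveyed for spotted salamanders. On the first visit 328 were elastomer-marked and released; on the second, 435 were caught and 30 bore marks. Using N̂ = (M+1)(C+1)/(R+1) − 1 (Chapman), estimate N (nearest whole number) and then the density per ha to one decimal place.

N̂ = 329·436/31 − 1 = 143444/31 − 1 ≈ 4626.2 → 4626
Density = N̂ / area = 4626 / 2 = 2313.0 per ha

density ≈ 2313.0 spotted salamanders per ha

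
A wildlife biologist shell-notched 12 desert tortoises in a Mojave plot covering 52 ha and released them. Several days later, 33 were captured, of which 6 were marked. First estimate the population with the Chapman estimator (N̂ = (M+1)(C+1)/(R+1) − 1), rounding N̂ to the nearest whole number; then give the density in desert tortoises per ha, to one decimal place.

N̂ = 13·34/7 − 1 = 442/7 − 1 ≈ 62.1 → 62
Density = N̂ / area = 62 / 52 ≈ 1.19 → 1.2 per ha

density ≈ 1.2 desert tortoises per ha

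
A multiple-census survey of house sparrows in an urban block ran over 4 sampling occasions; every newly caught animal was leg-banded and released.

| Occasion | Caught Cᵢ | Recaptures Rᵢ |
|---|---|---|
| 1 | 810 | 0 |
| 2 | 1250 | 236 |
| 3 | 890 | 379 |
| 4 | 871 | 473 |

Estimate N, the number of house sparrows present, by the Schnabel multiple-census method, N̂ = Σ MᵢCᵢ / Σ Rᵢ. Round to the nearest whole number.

N ≈ 4292

Marked at large before each occasion: Mᵢ = Σⱼ<ᵢ (Cⱼ − Rⱼ) → M1=0, M2=810, M3=1824, M4=2335
Σ MᵢCᵢ = 0·810 + 810·1250 + 1824·890 + 2335·871 = 0 + 1012500 + 1623360 + 2033785 = 4669645
Σ Rᵢ = 0 + 236 + 379 + 473 = 1088
N̂ = 4669645 / 1088 ≈ 4292.0 → 4292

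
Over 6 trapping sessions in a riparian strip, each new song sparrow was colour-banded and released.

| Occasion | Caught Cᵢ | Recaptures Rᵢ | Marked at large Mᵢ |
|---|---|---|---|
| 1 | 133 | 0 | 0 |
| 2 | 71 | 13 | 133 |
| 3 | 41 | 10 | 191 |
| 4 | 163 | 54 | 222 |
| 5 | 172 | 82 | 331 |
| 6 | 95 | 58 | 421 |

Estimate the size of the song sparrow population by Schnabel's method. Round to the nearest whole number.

N ≈ 693

Σ MᵢCᵢ = 0·133 + 133·71 + 191·41 + 222·163 + 331·172 + 421·95 = 0 + 9443 + 7831 + 36186 + 56932 + 39995 = 150387
Σ Rᵢ = 0 + 13 + 10 + 54 + 82 + 58 = 217
N̂ = 150387 / 217 ≈ 693.0 → 693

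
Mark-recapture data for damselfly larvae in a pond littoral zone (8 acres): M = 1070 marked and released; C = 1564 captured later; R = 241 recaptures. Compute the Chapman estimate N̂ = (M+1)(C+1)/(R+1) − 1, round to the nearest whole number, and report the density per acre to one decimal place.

N̂ = 1071·1565/242 − 1 = 1676115/242 − 1 ≈ 6925.1 → 6925
Density = N̂ / area = 6925 / 8 ≈ 865.62 → 865.6 per acre

density ≈ 865.6 damselfly larvae per acre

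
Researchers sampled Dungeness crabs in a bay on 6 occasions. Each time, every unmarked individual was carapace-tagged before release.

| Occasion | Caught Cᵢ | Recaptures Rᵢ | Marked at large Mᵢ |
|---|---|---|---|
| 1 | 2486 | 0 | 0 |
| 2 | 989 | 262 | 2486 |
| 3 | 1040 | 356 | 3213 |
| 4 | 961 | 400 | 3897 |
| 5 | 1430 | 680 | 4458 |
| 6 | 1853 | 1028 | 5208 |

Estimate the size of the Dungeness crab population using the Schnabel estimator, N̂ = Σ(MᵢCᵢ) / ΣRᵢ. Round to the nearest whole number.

Σ MᵢCᵢ = 0·2486 + 2486·989 + 3213·1040 + 3897·961 + 4458·1430 + 5208·1853 = 0 + 2458654 + 3341520 + 3745017 + 6374940 + 9650424 = 25570555
Σ Rᵢ = 0 + 262 + 356 + 400 + 680 + 1028 = 2726
N̂ = 25570555 / 2726 ≈ 9380.2 → 9380

N ≈ 9380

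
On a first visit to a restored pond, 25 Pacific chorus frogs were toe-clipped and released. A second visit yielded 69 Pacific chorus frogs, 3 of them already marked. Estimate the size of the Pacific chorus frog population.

If marked individuals mix randomly, R/C ≈ M/N, giving N ≈ M·C/R.
N = (25 × 69) / 3 = 1725 / 3 = 575

N = 575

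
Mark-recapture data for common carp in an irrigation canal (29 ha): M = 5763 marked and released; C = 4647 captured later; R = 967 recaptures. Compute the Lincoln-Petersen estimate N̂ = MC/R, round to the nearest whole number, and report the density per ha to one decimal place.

density ≈ 955.0 common carp per ha

N̂ = 5763·4647/967 = 26780661/967 ≈ 27694.6 → 27695
Density = N̂ / area = 27695 / 29 = 955.0 per ha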